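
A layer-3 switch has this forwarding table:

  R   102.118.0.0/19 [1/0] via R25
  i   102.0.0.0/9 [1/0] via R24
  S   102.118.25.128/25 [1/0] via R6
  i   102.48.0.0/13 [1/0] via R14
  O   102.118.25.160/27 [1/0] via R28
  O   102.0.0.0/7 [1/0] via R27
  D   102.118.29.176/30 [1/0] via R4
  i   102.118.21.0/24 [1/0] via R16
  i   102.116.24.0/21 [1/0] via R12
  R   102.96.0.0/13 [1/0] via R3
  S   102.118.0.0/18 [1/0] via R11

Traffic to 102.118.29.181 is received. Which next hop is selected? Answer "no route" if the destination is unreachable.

R25

Routes whose prefix contains 102.118.29.181:
  102.0.0.0/7 (102.0.0.0 - 103.255.255.255) -> R27
  102.0.0.0/9 (102.0.0.0 - 102.127.255.255) -> R24
  102.118.0.0/18 (102.118.0.0 - 102.118.63.255) -> R11
  102.118.0.0/19 (102.118.0.0 - 102.118.31.255) -> R25
More-specific entries that do NOT match:
  102.118.29.176/30 (102.118.29.176 - 102.118.29.179) does not contain 102.118.29.181
  102.118.25.160/27 (102.118.25.160 - 102.118.25.191) does not contain 102.118.29.181
  102.118.25.128/25 (102.118.25.128 - 102.118.25.255) does not contain 102.118.29.181
  102.118.21.0/24 (102.118.21.0 - 102.118.21.255) does not contain 102.118.29.181
  102.116.24.0/21 (102.116.24.0 - 102.116.31.255) does not contain 102.118.29.181
Longest matching prefix is /19 -> next hop R25.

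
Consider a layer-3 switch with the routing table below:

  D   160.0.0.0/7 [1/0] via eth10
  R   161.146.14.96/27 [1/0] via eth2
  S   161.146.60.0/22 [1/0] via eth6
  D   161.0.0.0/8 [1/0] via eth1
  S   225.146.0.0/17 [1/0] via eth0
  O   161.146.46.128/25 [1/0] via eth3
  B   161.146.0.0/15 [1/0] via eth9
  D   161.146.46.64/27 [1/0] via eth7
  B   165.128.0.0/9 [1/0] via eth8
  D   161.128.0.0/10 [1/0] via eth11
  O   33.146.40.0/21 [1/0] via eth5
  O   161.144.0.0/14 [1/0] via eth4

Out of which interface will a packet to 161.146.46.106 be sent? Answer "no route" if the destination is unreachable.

eth9

Routes whose prefix contains 161.146.46.106:
  160.0.0.0/7 (160.0.0.0 - 161.255.255.255) -> eth10
  161.0.0.0/8 (161.0.0.0 - 161.255.255.255) -> eth1
  161.128.0.0/10 (161.128.0.0 - 161.191.255.255) -> eth11
  161.144.0.0/14 (161.144.0.0 - 161.147.255.255) -> eth4
  161.146.0.0/15 (161.146.0.0 - 161.147.255.255) -> eth9
More-specific entries that do NOT match:
  161.146.14.96/27 (161.146.14.96 - 161.146.14.127) does not contain 161.146.46.106
  161.146.46.64/27 (161.146.46.64 - 161.146.46.95) does not contain 161.146.46.106
  161.146.46.128/25 (161.146.46.128 - 161.146.46.255) does not contain 161.146.46.106
  161.146.60.0/22 (161.146.60.0 - 161.146.63.255) does not contain 161.146.46.106
  33.146.40.0/21 (33.146.40.0 - 33.146.47.255) does not contain 161.146.46.106
  225.146.0.0/17 (225.146.0.0 - 225.146.127.255) does not contain 161.146.46.106
Longest matching prefix is /15 -> interface eth9.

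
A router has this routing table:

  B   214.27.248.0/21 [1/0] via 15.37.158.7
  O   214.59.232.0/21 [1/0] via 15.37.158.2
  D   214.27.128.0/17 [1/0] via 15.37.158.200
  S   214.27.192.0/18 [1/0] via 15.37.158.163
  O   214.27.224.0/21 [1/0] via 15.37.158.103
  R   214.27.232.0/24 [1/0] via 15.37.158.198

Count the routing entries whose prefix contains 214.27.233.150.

2

Prefixes containing 214.27.233.150:
  214.27.128.0/17 (214.27.128.0 - 214.27.255.255)
  214.27.192.0/18 (214.27.192.0 - 214.27.255.255)
Total matching entries: 2.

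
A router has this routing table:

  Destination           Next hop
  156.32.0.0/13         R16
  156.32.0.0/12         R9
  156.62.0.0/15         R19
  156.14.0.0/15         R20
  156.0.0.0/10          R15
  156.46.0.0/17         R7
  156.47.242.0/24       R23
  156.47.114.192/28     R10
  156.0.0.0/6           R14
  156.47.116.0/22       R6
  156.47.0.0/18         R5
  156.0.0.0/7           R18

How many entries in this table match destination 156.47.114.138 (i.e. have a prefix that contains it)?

Prefixes containing 156.47.114.138:
  156.0.0.0/6 (156.0.0.0 - 159.255.255.255)
  156.0.0.0/7 (156.0.0.0 - 157.255.255.255)
  156.0.0.0/10 (156.0.0.0 - 156.63.255.255)
  156.32.0.0/12 (156.32.0.0 - 156.47.255.255)
Total matching entries: 4.

4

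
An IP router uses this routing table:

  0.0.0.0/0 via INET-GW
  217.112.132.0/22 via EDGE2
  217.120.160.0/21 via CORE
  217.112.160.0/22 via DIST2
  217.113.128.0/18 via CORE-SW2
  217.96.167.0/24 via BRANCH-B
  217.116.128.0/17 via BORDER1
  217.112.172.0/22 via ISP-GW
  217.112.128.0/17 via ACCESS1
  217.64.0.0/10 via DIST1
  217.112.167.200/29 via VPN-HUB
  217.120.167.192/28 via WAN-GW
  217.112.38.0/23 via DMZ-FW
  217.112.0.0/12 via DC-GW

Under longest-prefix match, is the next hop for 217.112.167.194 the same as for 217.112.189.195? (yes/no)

217.112.167.194: longest match 217.112.128.0/17 -> ACCESS1
217.112.189.195: longest match 217.112.128.0/17 -> ACCESS1

yes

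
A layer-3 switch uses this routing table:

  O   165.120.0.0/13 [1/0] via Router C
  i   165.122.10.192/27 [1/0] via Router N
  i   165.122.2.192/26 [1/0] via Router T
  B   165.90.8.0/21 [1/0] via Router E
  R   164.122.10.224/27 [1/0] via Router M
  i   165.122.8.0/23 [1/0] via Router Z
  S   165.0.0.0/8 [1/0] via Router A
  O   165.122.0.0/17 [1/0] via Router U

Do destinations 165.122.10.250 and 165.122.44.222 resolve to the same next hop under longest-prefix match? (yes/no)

165.122.10.250: longest match 165.122.0.0/17 -> Router U
165.122.44.222: longest match 165.122.0.0/17 -> Router U

yes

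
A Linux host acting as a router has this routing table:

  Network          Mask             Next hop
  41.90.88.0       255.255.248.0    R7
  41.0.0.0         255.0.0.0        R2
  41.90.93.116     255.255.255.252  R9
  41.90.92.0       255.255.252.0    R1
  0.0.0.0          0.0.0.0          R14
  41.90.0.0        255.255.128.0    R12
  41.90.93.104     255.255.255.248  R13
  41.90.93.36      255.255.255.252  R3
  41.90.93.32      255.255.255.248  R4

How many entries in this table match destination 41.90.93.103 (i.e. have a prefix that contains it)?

Prefixes containing 41.90.93.103:
  0.0.0.0/0 (default, matches everything)
  41.0.0.0/8 (41.0.0.0 - 41.255.255.255)
  41.90.0.0/17 (41.90.0.0 - 41.90.127.255)
  41.90.88.0/21 (41.90.88.0 - 41.90.95.255)
  41.90.92.0/22 (41.90.92.0 - 41.90.95.255)
Total matching entries: 5.

5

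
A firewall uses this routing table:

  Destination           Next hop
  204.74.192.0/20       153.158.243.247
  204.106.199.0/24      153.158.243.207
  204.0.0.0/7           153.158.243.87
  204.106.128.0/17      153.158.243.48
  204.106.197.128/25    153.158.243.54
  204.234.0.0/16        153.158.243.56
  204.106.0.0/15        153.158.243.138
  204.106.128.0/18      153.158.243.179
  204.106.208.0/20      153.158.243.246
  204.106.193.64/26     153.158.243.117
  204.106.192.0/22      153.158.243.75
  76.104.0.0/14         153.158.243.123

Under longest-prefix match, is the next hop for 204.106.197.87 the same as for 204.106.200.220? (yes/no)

yes

204.106.197.87: longest match 204.106.128.0/17 -> 153.158.243.48
204.106.200.220: longest match 204.106.128.0/17 -> 153.158.243.48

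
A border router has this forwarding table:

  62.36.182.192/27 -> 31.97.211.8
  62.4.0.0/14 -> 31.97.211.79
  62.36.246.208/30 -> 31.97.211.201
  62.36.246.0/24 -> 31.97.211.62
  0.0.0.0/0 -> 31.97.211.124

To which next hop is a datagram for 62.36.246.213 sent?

Routes whose prefix contains 62.36.246.213:
  0.0.0.0/0 (default, matches everything) -> 31.97.211.124
  62.36.246.0/24 (62.36.246.0 - 62.36.246.255) -> 31.97.211.62
More-specific entries that do NOT match:
  62.36.246.208/30 (62.36.246.208 - 62.36.246.211) does not contain 62.36.246.213
  62.36.182.192/27 (62.36.182.192 - 62.36.182.223) does not contain 62.36.246.213
Longest matching prefix is /24 -> next hop 31.97.211.62.

31.97.211.62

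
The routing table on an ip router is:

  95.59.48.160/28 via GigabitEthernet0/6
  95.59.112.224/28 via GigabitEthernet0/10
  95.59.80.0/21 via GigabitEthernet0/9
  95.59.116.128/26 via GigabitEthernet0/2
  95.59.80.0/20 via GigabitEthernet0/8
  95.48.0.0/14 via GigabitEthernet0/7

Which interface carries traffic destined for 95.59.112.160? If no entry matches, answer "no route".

No entry's prefix contains 95.59.112.160; there is no default route.

no route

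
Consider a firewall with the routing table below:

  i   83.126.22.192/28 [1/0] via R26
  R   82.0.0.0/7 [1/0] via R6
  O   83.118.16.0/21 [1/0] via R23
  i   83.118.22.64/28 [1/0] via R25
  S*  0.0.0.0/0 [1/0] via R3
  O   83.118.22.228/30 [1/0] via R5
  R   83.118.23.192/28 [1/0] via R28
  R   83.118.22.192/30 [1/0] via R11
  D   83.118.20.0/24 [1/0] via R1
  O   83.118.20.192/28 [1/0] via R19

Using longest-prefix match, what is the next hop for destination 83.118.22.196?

Routes whose prefix contains 83.118.22.196:
  0.0.0.0/0 (default, matches everything) -> R3
  82.0.0.0/7 (82.0.0.0 - 83.255.255.255) -> R6
  83.118.16.0/21 (83.118.16.0 - 83.118.23.255) -> R23
More-specific entries that do NOT match:
  83.118.22.228/30 (83.118.22.228 - 83.118.22.231) does not contain 83.118.22.196
  83.118.22.192/30 (83.118.22.192 - 83.118.22.195) does not contain 83.118.22.196
  83.126.22.192/28 (83.126.22.192 - 83.126.22.207) does not contain 83.118.22.196
  83.118.22.64/28 (83.118.22.64 - 83.118.22.79) does not contain 83.118.22.196
  83.118.23.192/28 (83.118.23.192 - 83.118.23.207) does not contain 83.118.22.196
  83.118.20.192/28 (83.118.20.192 - 83.118.20.207) does not contain 83.118.22.196
  83.118.20.0/24 (83.118.20.0 - 83.118.20.255) does not contain 83.118.22.196
Longest matching prefix is /21 -> next hop R23.

R23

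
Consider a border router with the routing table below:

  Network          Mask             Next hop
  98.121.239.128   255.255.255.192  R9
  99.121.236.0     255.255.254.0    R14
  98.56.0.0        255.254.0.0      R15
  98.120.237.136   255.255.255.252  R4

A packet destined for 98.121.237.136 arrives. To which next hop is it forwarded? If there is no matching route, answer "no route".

No entry's prefix contains 98.121.237.136; there is no default route.

no route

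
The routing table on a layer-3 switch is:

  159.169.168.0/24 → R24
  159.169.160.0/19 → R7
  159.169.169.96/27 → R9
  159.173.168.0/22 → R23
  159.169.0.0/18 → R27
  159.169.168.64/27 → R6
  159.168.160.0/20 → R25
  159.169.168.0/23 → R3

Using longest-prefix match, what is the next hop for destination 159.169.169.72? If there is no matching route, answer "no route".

R3

Routes whose prefix contains 159.169.169.72:
  159.169.160.0/19 (159.169.160.0 - 159.169.191.255) -> R7
  159.169.168.0/23 (159.169.168.0 - 159.169.169.255) -> R3
More-specific entries that do NOT match:
  159.169.169.96/27 (159.169.169.96 - 159.169.169.127) does not contain 159.169.169.72
  159.169.168.64/27 (159.169.168.64 - 159.169.168.95) does not contain 159.169.169.72
  159.169.168.0/24 (159.169.168.0 - 159.169.168.255) does not contain 159.169.169.72
Longest matching prefix is /23 -> next hop R3.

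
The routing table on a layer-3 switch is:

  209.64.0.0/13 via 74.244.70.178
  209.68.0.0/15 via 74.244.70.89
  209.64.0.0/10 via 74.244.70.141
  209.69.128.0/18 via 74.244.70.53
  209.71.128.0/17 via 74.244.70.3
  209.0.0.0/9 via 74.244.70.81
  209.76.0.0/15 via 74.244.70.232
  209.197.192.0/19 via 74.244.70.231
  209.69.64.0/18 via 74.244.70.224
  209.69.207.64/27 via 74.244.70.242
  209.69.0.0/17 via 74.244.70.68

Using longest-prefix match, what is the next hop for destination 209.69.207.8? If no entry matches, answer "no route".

Routes whose prefix contains 209.69.207.8:
  209.0.0.0/9 (209.0.0.0 - 209.127.255.255) -> 74.244.70.81
  209.64.0.0/10 (209.64.0.0 - 209.127.255.255) -> 74.244.70.141
  209.64.0.0/13 (209.64.0.0 - 209.71.255.255) -> 74.244.70.178
  209.68.0.0/15 (209.68.0.0 - 209.69.255.255) -> 74.244.70.89
More-specific entries that do NOT match:
  209.69.207.64/27 (209.69.207.64 - 209.69.207.95) does not contain 209.69.207.8
  209.197.192.0/19 (209.197.192.0 - 209.197.223.255) does not contain 209.69.207.8
  209.69.128.0/18 (209.69.128.0 - 209.69.191.255) does not contain 209.69.207.8
  209.69.64.0/18 (209.69.64.0 - 209.69.127.255) does not contain 209.69.207.8
  209.71.128.0/17 (209.71.128.0 - 209.71.255.255) does not contain 209.69.207.8
  209.69.0.0/17 (209.69.0.0 - 209.69.127.255) does not contain 209.69.207.8
Longest matching prefix is /15 -> next hop 74.244.70.89.

74.244.70.89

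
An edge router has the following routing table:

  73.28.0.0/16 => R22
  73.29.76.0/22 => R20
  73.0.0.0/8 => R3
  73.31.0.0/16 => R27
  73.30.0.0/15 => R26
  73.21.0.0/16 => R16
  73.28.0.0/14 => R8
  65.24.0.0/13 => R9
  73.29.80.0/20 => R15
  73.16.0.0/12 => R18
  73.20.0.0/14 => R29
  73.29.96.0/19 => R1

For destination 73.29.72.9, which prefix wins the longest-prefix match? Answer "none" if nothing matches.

Entries matching 73.29.72.9:
  73.0.0.0/8 (73.0.0.0 - 73.255.255.255)
  73.16.0.0/12 (73.16.0.0 - 73.31.255.255)
  73.28.0.0/14 (73.28.0.0 - 73.31.255.255)
Most specific is 73.28.0.0/14.

73.28.0.0/14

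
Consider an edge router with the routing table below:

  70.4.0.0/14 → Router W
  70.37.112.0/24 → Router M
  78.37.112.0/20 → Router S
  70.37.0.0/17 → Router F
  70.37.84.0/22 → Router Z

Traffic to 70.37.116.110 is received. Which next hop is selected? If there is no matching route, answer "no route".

Routes whose prefix contains 70.37.116.110:
  70.37.0.0/17 (70.37.0.0 - 70.37.127.255) -> Router F
More-specific entries that do NOT match:
  70.37.112.0/24 (70.37.112.0 - 70.37.112.255) does not contain 70.37.116.110
  70.37.84.0/22 (70.37.84.0 - 70.37.87.255) does not contain 70.37.116.110
  78.37.112.0/20 (78.37.112.0 - 78.37.127.255) does not contain 70.37.116.110
Longest matching prefix is /17 -> next hop Router F.

Router F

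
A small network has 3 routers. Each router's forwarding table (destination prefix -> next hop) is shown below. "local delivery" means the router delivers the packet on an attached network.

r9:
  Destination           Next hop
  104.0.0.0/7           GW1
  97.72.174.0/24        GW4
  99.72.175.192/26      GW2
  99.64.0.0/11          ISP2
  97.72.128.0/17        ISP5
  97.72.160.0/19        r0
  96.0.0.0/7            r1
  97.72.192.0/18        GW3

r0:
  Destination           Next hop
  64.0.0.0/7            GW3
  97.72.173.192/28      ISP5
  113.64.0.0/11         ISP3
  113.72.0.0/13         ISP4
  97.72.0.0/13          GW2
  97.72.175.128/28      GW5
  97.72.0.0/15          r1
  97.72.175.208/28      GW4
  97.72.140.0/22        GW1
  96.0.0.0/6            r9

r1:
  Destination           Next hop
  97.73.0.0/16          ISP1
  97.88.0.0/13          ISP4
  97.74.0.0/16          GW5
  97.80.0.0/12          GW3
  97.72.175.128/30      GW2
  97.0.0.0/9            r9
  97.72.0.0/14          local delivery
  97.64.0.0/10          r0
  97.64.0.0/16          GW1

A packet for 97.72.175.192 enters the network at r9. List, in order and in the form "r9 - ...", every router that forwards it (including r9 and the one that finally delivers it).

At r9: longest match for 97.72.175.192 is 97.72.160.0/19 -> r0
At r0: longest match for 97.72.175.192 is 97.72.0.0/15 -> r1
At r1: longest match for 97.72.175.192 is 97.72.0.0/14 -> local delivery

r9 - r0 - r1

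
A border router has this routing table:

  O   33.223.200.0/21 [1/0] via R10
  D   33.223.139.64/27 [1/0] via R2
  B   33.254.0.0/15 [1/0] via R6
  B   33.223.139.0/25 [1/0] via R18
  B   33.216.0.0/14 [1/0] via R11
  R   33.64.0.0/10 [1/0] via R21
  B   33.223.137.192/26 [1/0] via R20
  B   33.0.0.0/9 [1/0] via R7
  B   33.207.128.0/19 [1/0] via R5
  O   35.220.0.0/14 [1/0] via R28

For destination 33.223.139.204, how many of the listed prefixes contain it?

0

No listed prefix contains 33.223.139.204.
Total matching entries: 0.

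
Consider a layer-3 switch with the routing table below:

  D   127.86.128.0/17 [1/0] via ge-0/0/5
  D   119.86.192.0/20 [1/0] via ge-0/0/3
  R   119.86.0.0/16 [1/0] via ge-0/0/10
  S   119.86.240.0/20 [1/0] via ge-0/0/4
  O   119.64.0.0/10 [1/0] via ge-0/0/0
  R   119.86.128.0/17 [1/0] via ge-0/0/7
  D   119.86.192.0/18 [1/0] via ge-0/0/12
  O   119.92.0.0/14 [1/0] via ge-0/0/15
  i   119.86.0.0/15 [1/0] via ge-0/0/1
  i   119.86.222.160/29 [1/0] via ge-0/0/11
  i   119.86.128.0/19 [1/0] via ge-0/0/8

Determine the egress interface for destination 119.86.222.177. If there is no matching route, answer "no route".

Routes whose prefix contains 119.86.222.177:
  119.64.0.0/10 (119.64.0.0 - 119.127.255.255) -> ge-0/0/0
  119.86.0.0/15 (119.86.0.0 - 119.87.255.255) -> ge-0/0/1
  119.86.0.0/16 (119.86.0.0 - 119.86.255.255) -> ge-0/0/10
  119.86.128.0/17 (119.86.128.0 - 119.86.255.255) -> ge-0/0/7
  119.86.192.0/18 (119.86.192.0 - 119.86.255.255) -> ge-0/0/12
More-specific entries that do NOT match:
  119.86.222.160/29 (119.86.222.160 - 119.86.222.167) does not contain 119.86.222.177
  119.86.192.0/20 (119.86.192.0 - 119.86.207.255) does not contain 119.86.222.177
  119.86.240.0/20 (119.86.240.0 - 119.86.255.255) does not contain 119.86.222.177
  119.86.128.0/19 (119.86.128.0 - 119.86.159.255) does not contain 119.86.222.177
Longest matching prefix is /18 -> interface ge-0/0/12.

ge-0/0/12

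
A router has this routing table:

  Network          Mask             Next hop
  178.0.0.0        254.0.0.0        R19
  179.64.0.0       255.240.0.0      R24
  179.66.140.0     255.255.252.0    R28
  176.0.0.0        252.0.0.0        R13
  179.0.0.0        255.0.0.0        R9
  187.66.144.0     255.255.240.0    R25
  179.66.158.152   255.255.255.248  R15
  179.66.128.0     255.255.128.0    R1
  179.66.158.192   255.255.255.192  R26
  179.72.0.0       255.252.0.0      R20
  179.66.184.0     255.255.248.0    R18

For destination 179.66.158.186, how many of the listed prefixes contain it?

Prefixes containing 179.66.158.186:
  176.0.0.0/6 (176.0.0.0 - 179.255.255.255)
  178.0.0.0/7 (178.0.0.0 - 179.255.255.255)
  179.0.0.0/8 (179.0.0.0 - 179.255.255.255)
  179.64.0.0/12 (179.64.0.0 - 179.79.255.255)
  179.66.128.0/17 (179.66.128.0 - 179.66.255.255)
Total matching entries: 5.

5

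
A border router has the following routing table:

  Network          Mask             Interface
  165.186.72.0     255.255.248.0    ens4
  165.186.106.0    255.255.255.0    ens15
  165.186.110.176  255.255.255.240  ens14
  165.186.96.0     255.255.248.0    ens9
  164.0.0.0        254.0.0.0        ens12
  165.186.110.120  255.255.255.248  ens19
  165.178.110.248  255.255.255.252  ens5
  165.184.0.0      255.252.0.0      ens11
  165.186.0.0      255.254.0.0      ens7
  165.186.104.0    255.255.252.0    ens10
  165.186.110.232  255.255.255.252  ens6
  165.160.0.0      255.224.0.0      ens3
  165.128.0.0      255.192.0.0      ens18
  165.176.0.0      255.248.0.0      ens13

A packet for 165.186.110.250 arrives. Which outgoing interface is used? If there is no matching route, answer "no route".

ens7

Routes whose prefix contains 165.186.110.250:
  164.0.0.0/7 (164.0.0.0 - 165.255.255.255) -> ens12
  165.128.0.0/10 (165.128.0.0 - 165.191.255.255) -> ens18
  165.160.0.0/11 (165.160.0.0 - 165.191.255.255) -> ens3
  165.184.0.0/14 (165.184.0.0 - 165.187.255.255) -> ens11
  165.186.0.0/15 (165.186.0.0 - 165.187.255.255) -> ens7
More-specific entries that do NOT match:
  165.178.110.248/30 (165.178.110.248 - 165.178.110.251) does not contain 165.186.110.250
  165.186.110.232/30 (165.186.110.232 - 165.186.110.235) does not contain 165.186.110.250
  165.186.110.120/29 (165.186.110.120 - 165.186.110.127) does not contain 165.186.110.250
  165.186.110.176/28 (165.186.110.176 - 165.186.110.191) does not contain 165.186.110.250
  165.186.106.0/24 (165.186.106.0 - 165.186.106.255) does not contain 165.186.110.250
  165.186.104.0/22 (165.186.104.0 - 165.186.107.255) does not contain 165.186.110.250
  165.186.72.0/21 (165.186.72.0 - 165.186.79.255) does not contain 165.186.110.250
  165.186.96.0/21 (165.186.96.0 - 165.186.103.255) does not contain 165.186.110.250
Longest matching prefix is /15 -> interface ens7.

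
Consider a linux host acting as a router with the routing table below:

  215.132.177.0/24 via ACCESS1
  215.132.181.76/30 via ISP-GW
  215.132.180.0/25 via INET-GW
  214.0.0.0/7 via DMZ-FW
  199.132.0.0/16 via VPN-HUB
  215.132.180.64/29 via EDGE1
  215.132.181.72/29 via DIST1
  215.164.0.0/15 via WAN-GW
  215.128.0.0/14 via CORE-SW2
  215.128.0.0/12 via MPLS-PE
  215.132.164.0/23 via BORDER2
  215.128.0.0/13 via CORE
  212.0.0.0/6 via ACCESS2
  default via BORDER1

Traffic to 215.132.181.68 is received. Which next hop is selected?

Routes whose prefix contains 215.132.181.68:
  0.0.0.0/0 (default, matches everything) -> BORDER1
  212.0.0.0/6 (212.0.0.0 - 215.255.255.255) -> ACCESS2
  214.0.0.0/7 (214.0.0.0 - 215.255.255.255) -> DMZ-FW
  215.128.0.0/12 (215.128.0.0 - 215.143.255.255) -> MPLS-PE
  215.128.0.0/13 (215.128.0.0 - 215.135.255.255) -> CORE
More-specific entries that do NOT match:
  215.132.181.76/30 (215.132.181.76 - 215.132.181.79) does not contain 215.132.181.68
  215.132.180.64/29 (215.132.180.64 - 215.132.180.71) does not contain 215.132.181.68
  215.132.181.72/29 (215.132.181.72 - 215.132.181.79) does not contain 215.132.181.68
  215.132.180.0/25 (215.132.180.0 - 215.132.180.127) does not contain 215.132.181.68
  215.132.177.0/24 (215.132.177.0 - 215.132.177.255) does not contain 215.132.181.68
  215.132.164.0/23 (215.132.164.0 - 215.132.165.255) does not contain 215.132.181.68
  199.132.0.0/16 (199.132.0.0 - 199.132.255.255) does not contain 215.132.181.68
  215.164.0.0/15 (215.164.0.0 - 215.165.255.255) does not contain 215.132.181.68
  215.128.0.0/14 (215.128.0.0 - 215.131.255.255) does not contain 215.132.181.68
Longest matching prefix is /13 -> next hop CORE.

CORE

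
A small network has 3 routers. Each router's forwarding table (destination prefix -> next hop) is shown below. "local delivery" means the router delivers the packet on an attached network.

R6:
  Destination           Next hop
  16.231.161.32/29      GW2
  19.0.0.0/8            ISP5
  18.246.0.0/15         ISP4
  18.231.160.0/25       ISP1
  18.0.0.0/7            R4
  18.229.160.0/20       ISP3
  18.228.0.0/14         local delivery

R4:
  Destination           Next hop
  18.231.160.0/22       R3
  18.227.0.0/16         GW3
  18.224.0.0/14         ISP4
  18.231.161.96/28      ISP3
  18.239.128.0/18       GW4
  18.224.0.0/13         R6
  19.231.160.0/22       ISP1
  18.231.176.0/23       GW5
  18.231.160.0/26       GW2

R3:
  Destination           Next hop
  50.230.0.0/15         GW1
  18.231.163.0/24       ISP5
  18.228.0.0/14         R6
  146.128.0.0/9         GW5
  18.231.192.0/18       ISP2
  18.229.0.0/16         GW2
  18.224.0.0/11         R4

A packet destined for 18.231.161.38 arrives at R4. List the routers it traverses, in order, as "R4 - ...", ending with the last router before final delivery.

R4 - R3 - R6

At R4: longest match for 18.231.161.38 is 18.231.160.0/22 -> R3
At R3: longest match for 18.231.161.38 is 18.228.0.0/14 -> R6
At R6: longest match for 18.231.161.38 is 18.228.0.0/14 -> local delivery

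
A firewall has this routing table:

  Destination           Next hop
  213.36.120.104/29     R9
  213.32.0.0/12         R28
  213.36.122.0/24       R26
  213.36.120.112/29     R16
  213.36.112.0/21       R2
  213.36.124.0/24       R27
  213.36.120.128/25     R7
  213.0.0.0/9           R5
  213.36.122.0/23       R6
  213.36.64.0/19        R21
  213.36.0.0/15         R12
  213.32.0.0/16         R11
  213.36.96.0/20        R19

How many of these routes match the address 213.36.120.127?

3

Prefixes containing 213.36.120.127:
  213.0.0.0/9 (213.0.0.0 - 213.127.255.255)
  213.32.0.0/12 (213.32.0.0 - 213.47.255.255)
  213.36.0.0/15 (213.36.0.0 - 213.37.255.255)
Total matching entries: 3.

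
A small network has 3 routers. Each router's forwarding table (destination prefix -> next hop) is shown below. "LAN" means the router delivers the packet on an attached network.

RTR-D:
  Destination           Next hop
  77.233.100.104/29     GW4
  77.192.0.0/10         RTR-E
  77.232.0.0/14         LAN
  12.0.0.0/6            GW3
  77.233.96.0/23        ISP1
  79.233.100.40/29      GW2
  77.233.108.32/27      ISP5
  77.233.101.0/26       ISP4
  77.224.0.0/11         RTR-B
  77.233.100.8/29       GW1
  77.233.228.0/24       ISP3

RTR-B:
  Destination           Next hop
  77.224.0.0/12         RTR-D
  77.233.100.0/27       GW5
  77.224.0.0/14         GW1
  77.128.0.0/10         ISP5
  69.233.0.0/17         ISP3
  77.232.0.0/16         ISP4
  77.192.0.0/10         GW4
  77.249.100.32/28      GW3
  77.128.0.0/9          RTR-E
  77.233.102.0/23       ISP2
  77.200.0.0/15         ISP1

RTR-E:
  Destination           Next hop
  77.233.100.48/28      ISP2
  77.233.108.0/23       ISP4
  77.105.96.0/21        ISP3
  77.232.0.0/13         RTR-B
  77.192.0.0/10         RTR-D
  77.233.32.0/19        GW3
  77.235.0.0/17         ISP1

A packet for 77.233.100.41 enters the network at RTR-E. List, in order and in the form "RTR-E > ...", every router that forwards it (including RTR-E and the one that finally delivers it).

At RTR-E: longest match for 77.233.100.41 is 77.232.0.0/13 -> RTR-B
At RTR-B: longest match for 77.233.100.41 is 77.224.0.0/12 -> RTR-D
At RTR-D: longest match for 77.233.100.41 is 77.232.0.0/14 -> LAN

RTR-E > RTR-B > RTR-D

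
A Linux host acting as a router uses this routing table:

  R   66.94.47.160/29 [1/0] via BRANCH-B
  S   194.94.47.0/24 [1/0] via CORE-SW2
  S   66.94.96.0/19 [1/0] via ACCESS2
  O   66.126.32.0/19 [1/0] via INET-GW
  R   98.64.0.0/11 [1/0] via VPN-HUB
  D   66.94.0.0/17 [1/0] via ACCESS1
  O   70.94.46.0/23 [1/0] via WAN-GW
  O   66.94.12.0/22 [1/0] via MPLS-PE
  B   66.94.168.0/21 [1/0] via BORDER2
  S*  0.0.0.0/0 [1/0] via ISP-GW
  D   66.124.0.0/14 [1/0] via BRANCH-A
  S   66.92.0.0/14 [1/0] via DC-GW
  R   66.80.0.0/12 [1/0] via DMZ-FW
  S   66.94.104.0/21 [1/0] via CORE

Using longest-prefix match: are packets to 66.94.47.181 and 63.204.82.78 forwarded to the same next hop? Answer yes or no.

no

66.94.47.181: longest match 66.94.0.0/17 -> ACCESS1
63.204.82.78: longest match 0.0.0.0/0 -> ISP-GW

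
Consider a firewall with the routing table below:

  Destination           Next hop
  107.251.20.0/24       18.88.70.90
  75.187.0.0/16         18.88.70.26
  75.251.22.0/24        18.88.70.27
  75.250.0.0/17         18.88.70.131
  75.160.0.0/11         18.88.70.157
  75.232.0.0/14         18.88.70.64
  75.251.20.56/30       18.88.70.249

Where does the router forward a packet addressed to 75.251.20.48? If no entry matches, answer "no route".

no route

No entry's prefix contains 75.251.20.48; there is no default route.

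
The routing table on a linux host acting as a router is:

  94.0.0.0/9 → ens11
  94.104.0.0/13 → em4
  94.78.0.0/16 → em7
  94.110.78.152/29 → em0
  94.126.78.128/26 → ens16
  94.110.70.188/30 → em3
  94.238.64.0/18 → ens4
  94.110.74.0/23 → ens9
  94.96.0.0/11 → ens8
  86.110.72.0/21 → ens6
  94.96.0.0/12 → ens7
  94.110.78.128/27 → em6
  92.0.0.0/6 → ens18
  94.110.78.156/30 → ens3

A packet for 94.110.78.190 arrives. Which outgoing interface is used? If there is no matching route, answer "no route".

em4

Routes whose prefix contains 94.110.78.190:
  92.0.0.0/6 (92.0.0.0 - 95.255.255.255) -> ens18
  94.0.0.0/9 (94.0.0.0 - 94.127.255.255) -> ens11
  94.96.0.0/11 (94.96.0.0 - 94.127.255.255) -> ens8
  94.96.0.0/12 (94.96.0.0 - 94.111.255.255) -> ens7
  94.104.0.0/13 (94.104.0.0 - 94.111.255.255) -> em4
More-specific entries that do NOT match:
  94.110.70.188/30 (94.110.70.188 - 94.110.70.191) does not contain 94.110.78.190
  94.110.78.156/30 (94.110.78.156 - 94.110.78.159) does not contain 94.110.78.190
  94.110.78.152/29 (94.110.78.152 - 94.110.78.159) does not contain 94.110.78.190
  94.110.78.128/27 (94.110.78.128 - 94.110.78.159) does not contain 94.110.78.190
  94.126.78.128/26 (94.126.78.128 - 94.126.78.191) does not contain 94.110.78.190
  94.110.74.0/23 (94.110.74.0 - 94.110.75.255) does not contain 94.110.78.190
  86.110.72.0/21 (86.110.72.0 - 86.110.79.255) does not contain 94.110.78.190
  94.238.64.0/18 (94.238.64.0 - 94.238.127.255) does not contain 94.110.78.190
  94.78.0.0/16 (94.78.0.0 - 94.78.255.255) does not contain 94.110.78.190
Longest matching prefix is /13 -> interface em4.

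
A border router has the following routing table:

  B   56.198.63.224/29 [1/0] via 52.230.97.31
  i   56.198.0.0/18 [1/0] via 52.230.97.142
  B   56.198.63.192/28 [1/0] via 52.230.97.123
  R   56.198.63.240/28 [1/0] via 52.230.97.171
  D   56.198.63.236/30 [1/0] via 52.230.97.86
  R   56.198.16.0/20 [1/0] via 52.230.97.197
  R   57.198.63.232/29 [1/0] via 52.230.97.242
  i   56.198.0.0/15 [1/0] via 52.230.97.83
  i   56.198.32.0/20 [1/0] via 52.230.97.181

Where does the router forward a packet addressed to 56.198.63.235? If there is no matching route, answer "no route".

52.230.97.142

Routes whose prefix contains 56.198.63.235:
  56.198.0.0/15 (56.198.0.0 - 56.199.255.255) -> 52.230.97.83
  56.198.0.0/18 (56.198.0.0 - 56.198.63.255) -> 52.230.97.142
More-specific entries that do NOT match:
  56.198.63.236/30 (56.198.63.236 - 56.198.63.239) does not contain 56.198.63.235
  56.198.63.224/29 (56.198.63.224 - 56.198.63.231) does not contain 56.198.63.235
  57.198.63.232/29 (57.198.63.232 - 57.198.63.239) does not contain 56.198.63.235
  56.198.63.192/28 (56.198.63.192 - 56.198.63.207) does not contain 56.198.63.235
  56.198.63.240/28 (56.198.63.240 - 56.198.63.255) does not contain 56.198.63.235
  56.198.16.0/20 (56.198.16.0 - 56.198.31.255) does not contain 56.198.63.235
  56.198.32.0/20 (56.198.32.0 - 56.198.47.255) does not contain 56.198.63.235
Longest matching prefix is /18 -> next hop 52.230.97.142.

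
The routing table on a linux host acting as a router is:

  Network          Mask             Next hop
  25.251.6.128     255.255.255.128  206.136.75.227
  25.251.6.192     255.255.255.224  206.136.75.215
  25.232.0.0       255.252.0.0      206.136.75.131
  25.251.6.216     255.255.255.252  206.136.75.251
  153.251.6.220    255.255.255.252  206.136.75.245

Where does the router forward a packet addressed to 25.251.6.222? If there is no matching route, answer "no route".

206.136.75.215

Routes whose prefix contains 25.251.6.222:
  25.251.6.128/25 (25.251.6.128 - 25.251.6.255) -> 206.136.75.227
  25.251.6.192/27 (25.251.6.192 - 25.251.6.223) -> 206.136.75.215
More-specific entries that do NOT match:
  25.251.6.216/30 (25.251.6.216 - 25.251.6.219) does not contain 25.251.6.222
  153.251.6.220/30 (153.251.6.220 - 153.251.6.223) does not contain 25.251.6.222
Longest matching prefix is /27 -> next hop 206.136.75.215.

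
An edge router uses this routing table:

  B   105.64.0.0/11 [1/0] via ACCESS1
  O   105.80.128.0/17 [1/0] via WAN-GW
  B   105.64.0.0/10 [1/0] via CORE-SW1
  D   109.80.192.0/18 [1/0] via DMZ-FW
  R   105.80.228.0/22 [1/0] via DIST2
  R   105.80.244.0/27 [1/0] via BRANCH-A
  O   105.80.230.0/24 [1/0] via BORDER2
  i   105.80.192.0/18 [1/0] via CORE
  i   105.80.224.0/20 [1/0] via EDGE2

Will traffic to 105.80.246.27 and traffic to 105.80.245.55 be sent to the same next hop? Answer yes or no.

105.80.246.27: longest match 105.80.192.0/18 -> CORE
105.80.245.55: longest match 105.80.192.0/18 -> CORE

yes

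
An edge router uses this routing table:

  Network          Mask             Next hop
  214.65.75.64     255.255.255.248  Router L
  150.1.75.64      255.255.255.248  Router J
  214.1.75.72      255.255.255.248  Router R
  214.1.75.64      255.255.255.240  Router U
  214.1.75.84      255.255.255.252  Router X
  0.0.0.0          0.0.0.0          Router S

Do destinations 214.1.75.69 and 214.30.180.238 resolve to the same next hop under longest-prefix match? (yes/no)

214.1.75.69: longest match 214.1.75.64/28 -> Router U
214.30.180.238: longest match 0.0.0.0/0 -> Router S

no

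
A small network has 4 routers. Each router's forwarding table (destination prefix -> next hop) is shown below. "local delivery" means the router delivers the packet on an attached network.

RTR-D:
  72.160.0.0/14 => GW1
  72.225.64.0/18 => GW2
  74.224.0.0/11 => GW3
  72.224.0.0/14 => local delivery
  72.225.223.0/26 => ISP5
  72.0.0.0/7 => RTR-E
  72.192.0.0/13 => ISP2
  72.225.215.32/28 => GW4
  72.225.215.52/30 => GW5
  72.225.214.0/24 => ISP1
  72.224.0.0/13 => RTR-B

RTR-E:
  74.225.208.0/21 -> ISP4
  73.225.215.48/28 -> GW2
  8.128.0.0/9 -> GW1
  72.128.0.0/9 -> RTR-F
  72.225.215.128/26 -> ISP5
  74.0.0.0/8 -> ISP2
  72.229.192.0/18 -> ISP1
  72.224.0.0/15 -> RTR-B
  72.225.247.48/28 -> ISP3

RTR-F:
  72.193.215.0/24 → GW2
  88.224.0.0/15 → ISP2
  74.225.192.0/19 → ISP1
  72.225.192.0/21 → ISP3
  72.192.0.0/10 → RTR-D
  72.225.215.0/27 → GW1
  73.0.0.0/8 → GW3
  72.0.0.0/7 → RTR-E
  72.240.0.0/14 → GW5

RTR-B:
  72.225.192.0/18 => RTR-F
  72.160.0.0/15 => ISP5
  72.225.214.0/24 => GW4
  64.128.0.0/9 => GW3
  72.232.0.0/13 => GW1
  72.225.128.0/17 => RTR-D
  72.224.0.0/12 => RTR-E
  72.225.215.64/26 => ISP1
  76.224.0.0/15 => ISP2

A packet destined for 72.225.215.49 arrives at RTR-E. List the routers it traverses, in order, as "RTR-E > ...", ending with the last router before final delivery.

RTR-E > RTR-B > RTR-F > RTR-D

At RTR-E: longest match for 72.225.215.49 is 72.224.0.0/15 -> RTR-B
At RTR-B: longest match for 72.225.215.49 is 72.225.192.0/18 -> RTR-F
At RTR-F: longest match for 72.225.215.49 is 72.192.0.0/10 -> RTR-D
At RTR-D: longest match for 72.225.215.49 is 72.224.0.0/14 -> local delivery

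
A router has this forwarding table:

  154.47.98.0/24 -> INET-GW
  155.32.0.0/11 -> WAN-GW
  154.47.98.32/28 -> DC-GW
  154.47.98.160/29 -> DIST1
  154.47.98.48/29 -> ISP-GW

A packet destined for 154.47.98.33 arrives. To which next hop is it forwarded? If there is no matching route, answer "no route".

Routes whose prefix contains 154.47.98.33:
  154.47.98.0/24 (154.47.98.0 - 154.47.98.255) -> INET-GW
  154.47.98.32/28 (154.47.98.32 - 154.47.98.47) -> DC-GW
More-specific entries that do NOT match:
  154.47.98.160/29 (154.47.98.160 - 154.47.98.167) does not contain 154.47.98.33
  154.47.98.48/29 (154.47.98.48 - 154.47.98.55) does not contain 154.47.98.33
Longest matching prefix is /28 -> next hop DC-GW.

DC-GW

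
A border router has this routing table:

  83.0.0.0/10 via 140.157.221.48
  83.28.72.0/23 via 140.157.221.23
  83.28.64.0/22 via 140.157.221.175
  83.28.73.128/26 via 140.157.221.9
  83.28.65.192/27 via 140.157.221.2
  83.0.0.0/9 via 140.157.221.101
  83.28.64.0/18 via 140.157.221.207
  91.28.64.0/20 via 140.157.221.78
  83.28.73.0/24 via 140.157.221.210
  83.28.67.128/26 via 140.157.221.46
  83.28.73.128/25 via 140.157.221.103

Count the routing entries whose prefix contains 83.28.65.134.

Prefixes containing 83.28.65.134:
  83.0.0.0/9 (83.0.0.0 - 83.127.255.255)
  83.0.0.0/10 (83.0.0.0 - 83.63.255.255)
  83.28.64.0/18 (83.28.64.0 - 83.28.127.255)
  83.28.64.0/22 (83.28.64.0 - 83.28.67.255)
Total matching entries: 4.

4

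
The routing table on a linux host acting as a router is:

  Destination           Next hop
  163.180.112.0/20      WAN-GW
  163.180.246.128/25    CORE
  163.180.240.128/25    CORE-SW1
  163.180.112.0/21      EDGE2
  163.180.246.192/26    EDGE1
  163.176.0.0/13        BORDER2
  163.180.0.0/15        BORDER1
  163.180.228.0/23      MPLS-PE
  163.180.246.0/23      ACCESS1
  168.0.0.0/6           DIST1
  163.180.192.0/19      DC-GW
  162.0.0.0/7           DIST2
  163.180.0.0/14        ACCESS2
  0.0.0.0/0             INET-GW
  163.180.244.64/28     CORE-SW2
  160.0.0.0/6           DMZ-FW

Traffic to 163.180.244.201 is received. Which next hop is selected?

BORDER1

Routes whose prefix contains 163.180.244.201:
  0.0.0.0/0 (default, matches everything) -> INET-GW
  160.0.0.0/6 (160.0.0.0 - 163.255.255.255) -> DMZ-FW
  162.0.0.0/7 (162.0.0.0 - 163.255.255.255) -> DIST2
  163.176.0.0/13 (163.176.0.0 - 163.183.255.255) -> BORDER2
  163.180.0.0/14 (163.180.0.0 - 163.183.255.255) -> ACCESS2
  163.180.0.0/15 (163.180.0.0 - 163.181.255.255) -> BORDER1
More-specific entries that do NOT match:
  163.180.244.64/28 (163.180.244.64 - 163.180.244.79) does not contain 163.180.244.201
  163.180.246.192/26 (163.180.246.192 - 163.180.246.255) does not contain 163.180.244.201
  163.180.246.128/25 (163.180.246.128 - 163.180.246.255) does not contain 163.180.244.201
  163.180.240.128/25 (163.180.240.128 - 163.180.240.255) does not contain 163.180.244.201
  163.180.228.0/23 (163.180.228.0 - 163.180.229.255) does not contain 163.180.244.201
  163.180.246.0/23 (163.180.246.0 - 163.180.247.255) does not contain 163.180.244.201
  163.180.112.0/21 (163.180.112.0 - 163.180.119.255) does not contain 163.180.244.201
  163.180.112.0/20 (163.180.112.0 - 163.180.127.255) does not contain 163.180.244.201
  163.180.192.0/19 (163.180.192.0 - 163.180.223.255) does not contain 163.180.244.201
Longest matching prefix is /15 -> next hop BORDER1.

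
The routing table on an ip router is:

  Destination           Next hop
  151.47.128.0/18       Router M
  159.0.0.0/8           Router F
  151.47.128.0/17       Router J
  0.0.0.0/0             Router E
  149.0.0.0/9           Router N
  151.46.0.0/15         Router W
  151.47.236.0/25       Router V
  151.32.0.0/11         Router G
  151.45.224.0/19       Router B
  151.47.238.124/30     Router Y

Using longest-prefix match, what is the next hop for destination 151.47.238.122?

Router J

Routes whose prefix contains 151.47.238.122:
  0.0.0.0/0 (default, matches everything) -> Router E
  151.32.0.0/11 (151.32.0.0 - 151.63.255.255) -> Router G
  151.46.0.0/15 (151.46.0.0 - 151.47.255.255) -> Router W
  151.47.128.0/17 (151.47.128.0 - 151.47.255.255) -> Router J
More-specific entries that do NOT match:
  151.47.238.124/30 (151.47.238.124 - 151.47.238.127) does not contain 151.47.238.122
  151.47.236.0/25 (151.47.236.0 - 151.47.236.127) does not contain 151.47.238.122
  151.45.224.0/19 (151.45.224.0 - 151.45.255.255) does not contain 151.47.238.122
  151.47.128.0/18 (151.47.128.0 - 151.47.191.255) does not contain 151.47.238.122
Longest matching prefix is /17 -> next hop Router J.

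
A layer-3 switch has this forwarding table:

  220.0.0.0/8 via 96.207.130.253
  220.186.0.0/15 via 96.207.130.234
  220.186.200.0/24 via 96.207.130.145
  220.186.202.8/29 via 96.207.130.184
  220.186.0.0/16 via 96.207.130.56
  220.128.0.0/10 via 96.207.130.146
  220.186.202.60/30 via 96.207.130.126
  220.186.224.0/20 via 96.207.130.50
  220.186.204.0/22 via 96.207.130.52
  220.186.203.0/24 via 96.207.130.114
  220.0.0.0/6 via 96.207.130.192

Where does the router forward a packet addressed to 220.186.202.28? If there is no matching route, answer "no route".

96.207.130.56

Routes whose prefix contains 220.186.202.28:
  220.0.0.0/6 (220.0.0.0 - 223.255.255.255) -> 96.207.130.192
  220.0.0.0/8 (220.0.0.0 - 220.255.255.255) -> 96.207.130.253
  220.128.0.0/10 (220.128.0.0 - 220.191.255.255) -> 96.207.130.146
  220.186.0.0/15 (220.186.0.0 - 220.187.255.255) -> 96.207.130.234
  220.186.0.0/16 (220.186.0.0 - 220.186.255.255) -> 96.207.130.56
More-specific entries that do NOT match:
  220.186.202.60/30 (220.186.202.60 - 220.186.202.63) does not contain 220.186.202.28
  220.186.202.8/29 (220.186.202.8 - 220.186.202.15) does not contain 220.186.202.28
  220.186.200.0/24 (220.186.200.0 - 220.186.200.255) does not contain 220.186.202.28
  220.186.203.0/24 (220.186.203.0 - 220.186.203.255) does not contain 220.186.202.28
  220.186.204.0/22 (220.186.204.0 - 220.186.207.255) does not contain 220.186.202.28
  220.186.224.0/20 (220.186.224.0 - 220.186.239.255) does not contain 220.186.202.28
Longest matching prefix is /16 -> next hop 96.207.130.56.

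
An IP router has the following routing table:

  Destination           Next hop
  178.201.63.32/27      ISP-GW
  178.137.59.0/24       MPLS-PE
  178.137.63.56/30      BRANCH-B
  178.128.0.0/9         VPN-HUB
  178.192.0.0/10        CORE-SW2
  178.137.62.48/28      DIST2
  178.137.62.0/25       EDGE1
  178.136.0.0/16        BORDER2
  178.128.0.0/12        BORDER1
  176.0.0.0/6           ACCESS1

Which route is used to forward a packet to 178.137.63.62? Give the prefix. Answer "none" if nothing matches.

Entries matching 178.137.63.62:
  176.0.0.0/6 (176.0.0.0 - 179.255.255.255)
  178.128.0.0/9 (178.128.0.0 - 178.255.255.255)
  178.128.0.0/12 (178.128.0.0 - 178.143.255.255)
Most specific is 178.128.0.0/12.

178.128.0.0/12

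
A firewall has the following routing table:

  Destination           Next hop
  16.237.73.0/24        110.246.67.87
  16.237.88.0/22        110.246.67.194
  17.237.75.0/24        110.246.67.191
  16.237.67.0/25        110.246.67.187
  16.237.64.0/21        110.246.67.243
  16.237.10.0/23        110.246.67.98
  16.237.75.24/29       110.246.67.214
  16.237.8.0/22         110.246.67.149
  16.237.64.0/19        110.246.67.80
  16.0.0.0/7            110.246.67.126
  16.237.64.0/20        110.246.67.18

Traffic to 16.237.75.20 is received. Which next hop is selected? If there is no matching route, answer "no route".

110.246.67.18

Routes whose prefix contains 16.237.75.20:
  16.0.0.0/7 (16.0.0.0 - 17.255.255.255) -> 110.246.67.126
  16.237.64.0/19 (16.237.64.0 - 16.237.95.255) -> 110.246.67.80
  16.237.64.0/20 (16.237.64.0 - 16.237.79.255) -> 110.246.67.18
More-specific entries that do NOT match:
  16.237.75.24/29 (16.237.75.24 - 16.237.75.31) does not contain 16.237.75.20
  16.237.67.0/25 (16.237.67.0 - 16.237.67.127) does not contain 16.237.75.20
  16.237.73.0/24 (16.237.73.0 - 16.237.73.255) does not contain 16.237.75.20
  17.237.75.0/24 (17.237.75.0 - 17.237.75.255) does not contain 16.237.75.20
  16.237.10.0/23 (16.237.10.0 - 16.237.11.255) does not contain 16.237.75.20
  16.237.88.0/22 (16.237.88.0 - 16.237.91.255) does not contain 16.237.75.20
  16.237.8.0/22 (16.237.8.0 - 16.237.11.255) does not contain 16.237.75.20
  16.237.64.0/21 (16.237.64.0 - 16.237.71.255) does not contain 16.237.75.20
Longest matching prefix is /20 -> next hop 110.246.67.18.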